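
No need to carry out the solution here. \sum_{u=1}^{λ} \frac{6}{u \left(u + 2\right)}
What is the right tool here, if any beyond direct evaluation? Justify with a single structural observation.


Best approach: telescoping — split \frac{6}{u \left(u + 2\right)} by partial fractions and the pieces are one function at shifted arguments — interior terms cancel.


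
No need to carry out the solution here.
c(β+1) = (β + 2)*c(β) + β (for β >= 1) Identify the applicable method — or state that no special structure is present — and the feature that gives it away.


Verdict: a summation factor — the coefficient β + 2 drifts with the index, so no fixed root exists; normalizing by the cumulative product telescopes it.


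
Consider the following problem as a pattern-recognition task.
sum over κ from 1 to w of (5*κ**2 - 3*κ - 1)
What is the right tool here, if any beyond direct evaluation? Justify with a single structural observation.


Verdict: no special technique — recognize the absence of structure: constant-multiple powers of κ summed plainly, no special method required.


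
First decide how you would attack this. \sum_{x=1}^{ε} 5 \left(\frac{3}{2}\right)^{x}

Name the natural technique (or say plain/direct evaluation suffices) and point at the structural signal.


Verdict: the geometric series formula — each summand is the previous one scaled by \frac{3}{2}; that constant multiplier is itself the geometric structure.


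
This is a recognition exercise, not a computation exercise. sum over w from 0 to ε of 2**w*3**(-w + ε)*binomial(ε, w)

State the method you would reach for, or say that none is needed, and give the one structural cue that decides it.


Diagnosis: the binomial theorem — the summand is term w of a binomial expansion in 2 and 3; the whole sum is a single power.


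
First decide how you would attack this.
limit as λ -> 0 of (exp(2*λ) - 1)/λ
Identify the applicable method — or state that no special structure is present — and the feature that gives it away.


Verdict: l'Hôpital's rule (0/0) — plug in 0: top and bottom both hit zero, so differentiate each and retry. A local series expansion at the point resolves it as well; the rule is the packaged version of that step.


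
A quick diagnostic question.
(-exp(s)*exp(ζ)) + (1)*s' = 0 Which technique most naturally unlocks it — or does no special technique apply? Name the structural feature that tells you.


Verdict: separation of variables — the slope splits multiplicatively: exp(ζ) carrying all ζ-dependence times exp(s) carrying all s-dependence — separate and integrate.


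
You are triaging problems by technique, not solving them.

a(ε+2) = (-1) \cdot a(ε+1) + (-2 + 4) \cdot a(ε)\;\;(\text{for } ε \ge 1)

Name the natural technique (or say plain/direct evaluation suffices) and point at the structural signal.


Best approach: the characteristic-root method — the recurrence is linear and homogeneous with constant coefficients, so the ansatz r^ε turns it into a polynomial equation for r.


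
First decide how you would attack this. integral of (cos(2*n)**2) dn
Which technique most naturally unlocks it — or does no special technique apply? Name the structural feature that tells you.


Diagnosis: a trigonometric identity — cos(2*n)**2 carries an even exponent — trade it for double-angle cosines before integrating.


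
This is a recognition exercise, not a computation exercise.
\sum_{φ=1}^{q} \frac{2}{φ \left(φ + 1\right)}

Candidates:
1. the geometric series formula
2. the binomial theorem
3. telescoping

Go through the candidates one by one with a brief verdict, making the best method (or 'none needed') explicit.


Technique: telescoping — one partial-fraction pass turns \frac{2}{φ \left(φ + 1\right)} into a shifted difference, and shifted differences telescope.
- the geometric series formula: the ratio of consecutive terms depends on the index.
- the binomial theorem — there is no pair of bases whose matched powers would reassemble into a single binomial power.
- telescoping — yes — fits the structure here.


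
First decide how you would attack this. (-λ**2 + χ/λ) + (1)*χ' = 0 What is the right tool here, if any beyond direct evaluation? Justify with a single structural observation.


Method: a linear integrating factor — the unknown enters only to the first power against a nonzero forcing term — the integrating-factor template applies directly.


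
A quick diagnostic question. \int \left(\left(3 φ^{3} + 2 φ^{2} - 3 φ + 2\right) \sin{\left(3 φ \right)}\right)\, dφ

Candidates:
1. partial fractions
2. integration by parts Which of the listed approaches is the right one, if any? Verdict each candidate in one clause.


Diagnosis: integration by parts — the integrand splits as 3 φ^{3} + 2 φ^{2} - 3 φ + 2 times \sin{\left(3 φ \right)} — repeatedly differentiating the polynomial part kills it, which is the parts ladder.
- partial fractions: there is no rational-function structure to decompose.
- integration by parts: yes, a natural case for it.


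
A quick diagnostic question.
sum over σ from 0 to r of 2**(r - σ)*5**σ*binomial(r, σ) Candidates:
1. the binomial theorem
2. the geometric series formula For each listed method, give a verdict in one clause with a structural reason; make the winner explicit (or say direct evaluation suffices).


Diagnosis: the binomial theorem — terms weighting binomial(r, σ) against matched powers of 5 and 2 reassemble into (5 + 2)^r by the binomial theorem.
- the binomial theorem — yes, a natural case for it.
- the geometric series formula: there is no constant term-to-term ratio.


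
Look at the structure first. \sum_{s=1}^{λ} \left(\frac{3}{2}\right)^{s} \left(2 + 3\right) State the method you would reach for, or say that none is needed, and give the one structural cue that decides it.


Diagnosis: the geometric series formula — term-over-term division gives \frac{3}{2} every time — index-free ratio, geometric sum formula applies.


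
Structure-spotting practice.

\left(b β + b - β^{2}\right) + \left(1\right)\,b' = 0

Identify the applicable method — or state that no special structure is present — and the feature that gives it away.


Technique: a linear integrating factor — linear in the unknown with genuine forcing: multiply through by the exponential of the integrated coefficient and the left side closes into one derivative.


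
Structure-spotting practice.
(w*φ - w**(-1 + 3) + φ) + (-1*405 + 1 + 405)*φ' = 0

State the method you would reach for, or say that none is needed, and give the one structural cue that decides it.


Method: a linear integrating factor — the unknown enters only to the first power against a nonzero forcing term — the integrating-factor template applies directly.


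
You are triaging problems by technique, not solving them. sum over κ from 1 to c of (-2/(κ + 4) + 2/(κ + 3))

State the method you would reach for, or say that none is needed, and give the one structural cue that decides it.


Method: telescoping — the summand is 2/(κ + 3) minus the same expression shifted by one, so consecutive terms cancel in pairs.


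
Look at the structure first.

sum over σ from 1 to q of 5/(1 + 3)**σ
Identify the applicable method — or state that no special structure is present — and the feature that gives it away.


Method: the geometric series formula — consecutive terms stand in a fixed index-free ratio — the geometric sum formula closes it.


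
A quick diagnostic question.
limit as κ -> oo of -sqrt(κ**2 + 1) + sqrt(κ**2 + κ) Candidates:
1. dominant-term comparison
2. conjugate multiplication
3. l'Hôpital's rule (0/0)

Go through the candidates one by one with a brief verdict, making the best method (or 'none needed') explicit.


Diagnosis: conjugate multiplication — two divergent pieces with a minus sign between them and a radical in the mix: rationalize sqrt(κ**2 + κ) - sqrt(κ**2 + 1) before any limit law applies.
- dominant-term comparison — leading-power comparison does not apply to this form.
- conjugate multiplication — applies; the problem has the shape this method handles.
- l'Hôpital's rule (0/0) — no quotient structure at all: the clash is ∞ minus ∞, which rationalizing converts into a tractable ratio.


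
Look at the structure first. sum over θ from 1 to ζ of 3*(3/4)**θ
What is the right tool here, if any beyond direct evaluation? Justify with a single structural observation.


Best approach: the geometric series formula — each term is 3/4 times the previous one, so the geometric-series formula applies directly.


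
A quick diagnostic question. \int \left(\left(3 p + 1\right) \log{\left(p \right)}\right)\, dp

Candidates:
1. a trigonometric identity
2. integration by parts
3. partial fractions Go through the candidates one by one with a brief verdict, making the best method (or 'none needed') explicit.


Best approach: integration by parts — the presence of \log{\left(p \right)} against a polynomial factor is the standard differentiate-the-log setup.
- a trigonometric identity — no sine or cosine appears, so there is nothing for a trigonometric identity to act on.
- integration by parts — applicable, and directly so.
- partial fractions — the expression is not a ratio of polynomials that decomposes further.


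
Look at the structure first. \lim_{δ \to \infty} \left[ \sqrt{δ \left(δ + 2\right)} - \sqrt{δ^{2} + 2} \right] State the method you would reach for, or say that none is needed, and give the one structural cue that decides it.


Best approach: conjugate multiplication — an infinity-minus-infinity difference with a surviving radical — multiply by the conjugate to cancel the divergence.


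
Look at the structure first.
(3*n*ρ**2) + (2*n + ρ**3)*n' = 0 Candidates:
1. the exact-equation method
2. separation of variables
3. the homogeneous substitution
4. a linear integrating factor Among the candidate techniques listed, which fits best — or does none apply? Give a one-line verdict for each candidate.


Verdict: the exact-equation method — check exactness first: here it holds (3*n*ρ**2, 2*n + ρ**3 have matching cross partials), so no integrating factor is needed.
- the exact-equation method: applicable, and directly so.
- separation of variables: no algebra isolates the independent variable on one side and the unknown on the other.
- the homogeneous substitution — the ratio of the variables does not determine the slope.
- a linear integrating factor — a nonlinear term in the unknown puts this outside the integrating-factor template.


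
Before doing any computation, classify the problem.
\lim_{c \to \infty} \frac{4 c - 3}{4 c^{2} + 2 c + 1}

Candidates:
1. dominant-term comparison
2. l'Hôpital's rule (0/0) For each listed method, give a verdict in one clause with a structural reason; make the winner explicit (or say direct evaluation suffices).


Technique: dominant-term comparison — divide through by the highest power of c; every lower-order term dies and the dominant terms decide the limit.
- dominant-term comparison — yes — fits the structure here.
- l'Hôpital's rule (0/0): viewed as a single quotient this runs to ∞/∞, not the 0/0 clash this candidate addresses; an at-infinity variant of the rule would resolve it, but comparing leading growth reads the answer without differentiating.


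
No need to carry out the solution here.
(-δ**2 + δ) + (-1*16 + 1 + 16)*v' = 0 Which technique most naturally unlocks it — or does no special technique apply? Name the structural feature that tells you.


Technique: no special technique — with v absent the equation is not coupled at all: direct integration in δ.


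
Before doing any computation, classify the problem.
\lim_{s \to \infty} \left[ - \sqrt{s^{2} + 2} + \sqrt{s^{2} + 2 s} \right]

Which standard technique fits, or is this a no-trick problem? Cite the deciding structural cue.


Verdict: conjugate multiplication — two divergent pieces with a minus sign between them and a radical in the mix: rationalize \sqrt{s^{2} + 2 s} - \sqrt{s^{2} + 2} before any limit law applies.


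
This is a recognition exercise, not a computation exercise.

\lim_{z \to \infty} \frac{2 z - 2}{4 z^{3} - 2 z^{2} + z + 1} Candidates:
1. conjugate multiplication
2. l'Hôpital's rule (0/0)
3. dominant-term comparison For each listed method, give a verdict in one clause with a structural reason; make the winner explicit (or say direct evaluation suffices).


Technique: dominant-term comparison — at large z only the top-degree terms survive; compare the leading terms and the limit falls out.
- conjugate multiplication: rationalization has no target — no divergent radical difference appears.
- l'Hôpital's rule (0/0) — as a single quotient the expression runs to ∞/∞ at the limit point — an at-infinity form of the rule would apply, though the leading-growth comparison is the direct reading.
- dominant-term comparison — yes, a natural case for it.


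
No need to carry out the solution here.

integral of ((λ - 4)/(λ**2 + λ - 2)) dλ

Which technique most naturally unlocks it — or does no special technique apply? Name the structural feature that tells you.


Verdict: partial fractions — break λ**2 + λ - 2 into its roots and the integral splits into logarithm-sized bites.


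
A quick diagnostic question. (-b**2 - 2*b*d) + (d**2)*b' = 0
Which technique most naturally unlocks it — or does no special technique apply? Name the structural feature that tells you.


Best approach: the homogeneous substitution — scaling d and b together leaves the slope fixed — it depends only on b/d, so substitute the ratio. A Bernoulli rewrite works here as the equation stands — the homogeneous substitution is the more immediate reading.


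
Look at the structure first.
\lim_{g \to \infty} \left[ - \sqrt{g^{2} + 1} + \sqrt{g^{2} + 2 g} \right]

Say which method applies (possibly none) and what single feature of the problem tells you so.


Technique: conjugate multiplication — the ∞ − ∞ radical form is the exact trigger for the conjugate maneuver.


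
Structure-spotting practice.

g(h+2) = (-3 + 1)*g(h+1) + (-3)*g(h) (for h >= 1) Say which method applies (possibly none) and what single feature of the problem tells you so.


Method: the characteristic-root method — fixed numeric weights on consecutive terms and no forcing term added: the root method in its home territory.


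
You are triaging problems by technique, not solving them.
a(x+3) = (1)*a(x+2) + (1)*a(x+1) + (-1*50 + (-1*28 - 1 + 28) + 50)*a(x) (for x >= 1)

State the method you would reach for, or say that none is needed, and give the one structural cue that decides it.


Technique: the characteristic-root method — no index-dependence in the weights and nothing inhomogeneous: classic characteristic-equation setup.


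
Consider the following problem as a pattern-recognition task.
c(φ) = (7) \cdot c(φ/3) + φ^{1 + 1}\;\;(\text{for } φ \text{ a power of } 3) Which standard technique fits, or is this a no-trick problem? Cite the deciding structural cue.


Best approach: the master substitution — treat m = log base 3 of φ as the new clock: one recursion step advances m by one while φ scales by 3.


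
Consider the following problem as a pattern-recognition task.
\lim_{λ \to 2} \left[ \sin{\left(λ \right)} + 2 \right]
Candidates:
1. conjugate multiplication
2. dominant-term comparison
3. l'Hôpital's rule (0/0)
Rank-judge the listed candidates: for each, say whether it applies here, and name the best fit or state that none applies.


Verdict: no special technique — no denominator vanishes and nothing blows up at 2: direct substitution is the whole computation.
- conjugate multiplication — there are no radicals in tension whose conjugate would simplify matters.
- dominant-term comparison: no dominant-degree comparison decides it.
- l'Hôpital's rule (0/0): substituting the point produces a determinate value, not a 0 over 0 clash.


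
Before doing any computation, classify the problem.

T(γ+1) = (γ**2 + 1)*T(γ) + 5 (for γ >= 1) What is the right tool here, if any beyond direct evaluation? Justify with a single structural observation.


Best approach: a summation factor — rescale the sequence by the product of the weights γ**2 + 1 so far — the recurrence collapses to a plain running sum.


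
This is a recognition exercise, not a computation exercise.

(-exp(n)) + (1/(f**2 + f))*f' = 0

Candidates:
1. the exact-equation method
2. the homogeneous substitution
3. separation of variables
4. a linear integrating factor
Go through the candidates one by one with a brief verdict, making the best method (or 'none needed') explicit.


Best approach: separation of variables — solved for the derivative, the right side splits multiplicatively into a function of each variable alone — divide and integrate each side. Rearranged, this also fits the Bernoulli template directly; separation reads the product structure as given.
- the exact-equation method — with no real cross-dependence between the variables, the exact-equation machinery is a detour rather than the natural reading.
- the homogeneous substitution: the ratio substitution does not collapse this equation.
- separation of variables — applicable, and directly so.
- a linear integrating factor: the unknown enters nonlinearly (through a power, a denominator, or a transcendental function), which the linear integrating-factor recipe cannot absorb as-is — any repair would come from a preliminary substitution, not the factor.


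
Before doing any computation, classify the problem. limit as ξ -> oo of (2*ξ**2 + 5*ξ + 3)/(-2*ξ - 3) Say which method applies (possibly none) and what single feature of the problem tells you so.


Verdict: dominant-term comparison — as ξ grows, only the highest-degree terms matter — compare leading terms and read the limit off. Differentiating the expression as a single quotient would eventually settle it as well; matching dominant growth settles it immediately.


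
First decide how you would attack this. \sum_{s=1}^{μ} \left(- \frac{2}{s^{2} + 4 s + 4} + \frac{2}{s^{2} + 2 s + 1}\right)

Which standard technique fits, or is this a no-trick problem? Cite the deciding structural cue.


Technique: telescoping — the summand is built as \frac{2}{s^{2} + 2 s + 1} minus its own successor — adjacent terms annihilate down the line.


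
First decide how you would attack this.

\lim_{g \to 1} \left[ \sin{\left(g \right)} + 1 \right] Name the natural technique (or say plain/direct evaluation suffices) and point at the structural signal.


Verdict: no special technique — no zero denominators, no indeterminate clash at 1 — substitute and read off the value.


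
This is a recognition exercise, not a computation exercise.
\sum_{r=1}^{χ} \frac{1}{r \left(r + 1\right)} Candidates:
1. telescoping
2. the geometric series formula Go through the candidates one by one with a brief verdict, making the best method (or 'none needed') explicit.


Verdict: telescoping — \frac{1}{r \left(r + 1\right)} hides a difference of shifted reciprocals — decompose it and the middle of the sum vanishes.
- telescoping: yes, a natural case for it.
- the geometric series formula — no single multiplier carries one term to the next throughout the sum.


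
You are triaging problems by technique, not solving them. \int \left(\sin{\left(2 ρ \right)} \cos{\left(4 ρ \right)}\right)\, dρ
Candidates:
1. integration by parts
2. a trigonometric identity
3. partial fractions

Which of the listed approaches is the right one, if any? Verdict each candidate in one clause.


Technique: a trigonometric identity — mixed-frequency products such as \sin{\left(2 ρ \right)} \cos{\left(4 ρ \right)} are designed for the product-to-sum formula.
- integration by parts — not the natural route: no polynomial-kernel product appears — a recursive parts reduction of the trigonometric product exists, but the identity rewrite is direct.
- a trigonometric identity: applies; the problem has the shape this method handles.
- partial fractions — the expression is not a ratio of polynomials that decomposes further.


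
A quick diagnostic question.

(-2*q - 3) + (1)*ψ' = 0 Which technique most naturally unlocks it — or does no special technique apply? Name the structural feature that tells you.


Verdict: no special technique — the slope is a pure function of q; integrate both sides and be done.


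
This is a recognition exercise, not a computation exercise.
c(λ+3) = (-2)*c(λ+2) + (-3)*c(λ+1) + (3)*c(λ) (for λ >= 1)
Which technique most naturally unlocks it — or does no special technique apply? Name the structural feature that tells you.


Diagnosis: the characteristic-root method — the recurrence treats every index alike (constant coefficients, no forcing) — precisely the regime where r^λ trials close it.


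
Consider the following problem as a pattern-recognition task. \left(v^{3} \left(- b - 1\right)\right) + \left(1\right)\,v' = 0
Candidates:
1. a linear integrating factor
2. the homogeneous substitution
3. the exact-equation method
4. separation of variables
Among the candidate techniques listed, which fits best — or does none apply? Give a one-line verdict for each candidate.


Method: separation of variables — separating collects all v-dependence with the derivative and leaves all b-dependence opposite: variables separate.
- a linear integrating factor: the unknown enters nonlinearly (through a power, a denominator, or a transcendental function), which the linear integrating-factor recipe cannot absorb as-is — any repair would come from a preliminary substitution, not the factor.
- the homogeneous substitution — solved for the derivative, the right side changes under joint scaling of the two variables.
- the exact-equation method: exactness fails on the nose — the mixed partials do not match.
- separation of variables: yes, a natural case for it.


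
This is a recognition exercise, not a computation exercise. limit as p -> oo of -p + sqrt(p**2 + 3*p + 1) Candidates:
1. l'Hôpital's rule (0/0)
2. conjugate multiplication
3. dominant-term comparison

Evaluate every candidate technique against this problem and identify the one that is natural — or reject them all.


Best approach: conjugate multiplication — infinity minus infinity with a radical in play — multiply by the conjugate so the divergences of sqrt(p**2 + 3*p + 1) and p annihilate.
- l'Hôpital's rule (0/0): no quotient structure at all: the clash is ∞ minus ∞, which rationalizing converts into a tractable ratio.
- conjugate multiplication — a fit — the right tool for this form.
- dominant-term comparison — this limit is not decided by comparing leading-term growth at infinity.


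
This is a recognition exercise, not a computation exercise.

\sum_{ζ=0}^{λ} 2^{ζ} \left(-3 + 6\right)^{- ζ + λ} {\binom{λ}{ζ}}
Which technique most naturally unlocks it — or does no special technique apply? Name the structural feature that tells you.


Best approach: the binomial theorem — binomial coefficients against complementary powers of 2 and (-3 + 6): recognize the binomial expansion and resum.


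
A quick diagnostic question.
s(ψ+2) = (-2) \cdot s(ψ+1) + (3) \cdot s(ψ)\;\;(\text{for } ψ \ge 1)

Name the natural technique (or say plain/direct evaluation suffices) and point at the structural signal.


Verdict: the characteristic-root method — every coefficient is a fixed number and the forcing is zero — substitute r^ψ and read off the root equation.


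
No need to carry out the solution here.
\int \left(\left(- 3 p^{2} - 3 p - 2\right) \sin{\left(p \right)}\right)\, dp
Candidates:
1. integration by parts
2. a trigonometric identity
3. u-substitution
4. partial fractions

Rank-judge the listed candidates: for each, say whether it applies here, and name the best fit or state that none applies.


Best approach: integration by parts — differentiate - 3 p^{2} - 3 p - 2, integrate \sin{\left(p \right)}: each pass lowers the polynomial degree, so parts terminates.
- integration by parts: yes — fits the structure here.
- a trigonometric identity: the trigonometric factor has no even power to reduce and no cross-frequency product to convert — the standard power-reduction and product-to-sum identities do not engage it.
- u-substitution — no subexpression of the integrand serves as a whole-integral substitution inner — individual terms may offer their own, but none carries its derivative as a factor of the full integrand; a working change of variable would have to be constructed from outside the expression.
- partial fractions: the expression is not a ratio of polynomials that decomposes further.


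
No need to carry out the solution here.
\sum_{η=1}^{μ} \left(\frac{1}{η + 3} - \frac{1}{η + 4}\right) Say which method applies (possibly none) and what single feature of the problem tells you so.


Diagnosis: telescoping — the summand is \frac{1}{η + 3} minus the same expression shifted by one, so consecutive terms cancel in pairs.


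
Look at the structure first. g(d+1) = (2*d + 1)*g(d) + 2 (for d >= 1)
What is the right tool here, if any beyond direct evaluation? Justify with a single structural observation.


Verdict: a summation factor — one-term recursion with variable weight 2*d + 1 is solved by product normalization, not by root-finding.


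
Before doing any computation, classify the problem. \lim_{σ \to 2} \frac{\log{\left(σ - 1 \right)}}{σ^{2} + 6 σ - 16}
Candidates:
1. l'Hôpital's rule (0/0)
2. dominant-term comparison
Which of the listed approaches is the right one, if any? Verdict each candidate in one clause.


Diagnosis: l'Hôpital's rule (0/0) — the 0/0 form at 2 is the signature situation for l'Hôpital's rule. One could equally expand both pieces locally and compare leading terms; the rule does that in one stroke.
- l'Hôpital's rule (0/0): applies; the problem has the shape this method handles.
- dominant-term comparison — no dominant power emerges to decide the limit by degree comparison.


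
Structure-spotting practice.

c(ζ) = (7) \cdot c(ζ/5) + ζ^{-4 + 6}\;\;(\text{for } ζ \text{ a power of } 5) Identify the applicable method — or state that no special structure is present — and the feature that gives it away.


Verdict: the master substitution — the argument shrinks by the factor 5, so measure the index on a logarithmic scale and the recursion becomes a shift.


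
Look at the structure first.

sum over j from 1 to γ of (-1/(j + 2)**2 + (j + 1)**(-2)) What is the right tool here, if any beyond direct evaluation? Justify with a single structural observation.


Verdict: telescoping — a difference of consecutive values of one function ((j + 1)**(-2) at one index and the next) — telescoping by construction.


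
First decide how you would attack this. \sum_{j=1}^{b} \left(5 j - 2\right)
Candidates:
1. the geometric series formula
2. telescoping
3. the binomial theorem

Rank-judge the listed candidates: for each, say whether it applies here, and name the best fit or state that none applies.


Diagnosis: no special technique — constant-multiple powers of j with no cancellation partners and no common ratio — use the standard power-sum formulas.
- the geometric series formula: there is no constant term-to-term ratio.
- telescoping: the terms as presented offer no neighboring cancellation — a telescoping rewrite may exist, but the displayed structure does not hand one over.
- the binomial theorem — no binomial coefficients pair with matched powers.


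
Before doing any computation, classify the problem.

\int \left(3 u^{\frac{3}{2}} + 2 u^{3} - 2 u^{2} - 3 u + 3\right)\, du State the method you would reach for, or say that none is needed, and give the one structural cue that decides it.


Method: no special technique — nothing composite, nothing rational, nothing trigonometric — each constant-multiple power of u integrates by the power rule alone.


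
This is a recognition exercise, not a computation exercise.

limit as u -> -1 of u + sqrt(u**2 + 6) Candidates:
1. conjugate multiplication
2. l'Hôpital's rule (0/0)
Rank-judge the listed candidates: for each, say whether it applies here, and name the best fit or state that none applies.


Method: no special technique — no zero denominators, no indeterminate clash at -1 — substitute and read off the value.
- conjugate multiplication — the conjugate move applies to radical differences, which this is not.
- l'Hôpital's rule (0/0) — evaluation at the point is determinate, so the rule has nothing to repair.


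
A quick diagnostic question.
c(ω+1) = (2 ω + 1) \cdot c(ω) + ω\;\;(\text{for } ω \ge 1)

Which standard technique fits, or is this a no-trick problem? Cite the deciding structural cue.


Technique: a summation factor — one-term recursion with variable weight 2 ω + 1 is solved by product normalization, not by root-finding.


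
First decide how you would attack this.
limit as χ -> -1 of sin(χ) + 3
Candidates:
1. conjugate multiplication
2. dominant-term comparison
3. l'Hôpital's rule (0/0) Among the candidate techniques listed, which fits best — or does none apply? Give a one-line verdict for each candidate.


Best approach: no special technique — nothing blocks direct substitution at -1: plug in and finish.
- conjugate multiplication — the conjugate move applies to radical differences, which this is not.
- dominant-term comparison — no dominant-degree comparison decides it.
- l'Hôpital's rule (0/0) — evaluation at the point is determinate, so the rule has nothing to repair.


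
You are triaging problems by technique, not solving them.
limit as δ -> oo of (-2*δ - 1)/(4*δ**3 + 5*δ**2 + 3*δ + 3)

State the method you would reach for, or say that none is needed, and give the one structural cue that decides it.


Diagnosis: dominant-term comparison — at large δ only the top-degree terms survive; compare the leading terms and the limit falls out. Differentiating the expression as a single quotient would eventually settle it as well; matching dominant growth settles it immediately.


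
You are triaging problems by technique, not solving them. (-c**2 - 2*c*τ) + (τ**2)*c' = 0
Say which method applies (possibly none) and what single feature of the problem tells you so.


Diagnosis: the homogeneous substitution — the slope is degree-zero homogeneous: the ratio substitution v = c/τ collapses it. A Bernoulli rewrite works here as the equation stands — the homogeneous substitution is the more immediate reading.


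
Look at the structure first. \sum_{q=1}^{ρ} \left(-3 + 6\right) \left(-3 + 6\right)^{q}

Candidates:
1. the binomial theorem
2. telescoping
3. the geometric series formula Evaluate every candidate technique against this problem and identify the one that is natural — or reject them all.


Verdict: the geometric series formula — consecutive terms stand in a fixed index-free ratio — the geometric sum formula closes it.
- the binomial theorem — the terms do not reassemble into a binomial power.
- telescoping: as presented, consecutive terms share no shifted copy to cancel against — no rewrite is on display to change that.
- the geometric series formula: yes — fits the structure here.


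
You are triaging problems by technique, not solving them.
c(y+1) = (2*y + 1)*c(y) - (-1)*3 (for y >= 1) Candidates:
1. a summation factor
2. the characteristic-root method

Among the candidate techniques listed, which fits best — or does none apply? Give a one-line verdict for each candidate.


Diagnosis: a summation factor — normalize by the running product of 2*y + 1: the left side becomes a difference, and differences sum.
- a summation factor: a fit — the right tool for this form.
- the characteristic-root method: an index-dependent weight blocks the pure exponential ansatz.


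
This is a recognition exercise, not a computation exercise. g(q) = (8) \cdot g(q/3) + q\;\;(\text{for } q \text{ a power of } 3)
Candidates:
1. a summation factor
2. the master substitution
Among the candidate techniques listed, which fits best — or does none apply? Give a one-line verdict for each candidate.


Method: the master substitution — treat m = log base 3 of q as the new clock: one recursion step advances m by one while q scales by 3.
- a summation factor — the recursion divides its index rather than shifting it — there is no previous-term chain for a summation factor to telescope.
- the master substitution — yes — fits the structure here.


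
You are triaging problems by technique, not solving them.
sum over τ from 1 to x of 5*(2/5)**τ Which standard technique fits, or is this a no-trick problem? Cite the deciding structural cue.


Method: the geometric series formula — each term is 2/5 times the previous one, so the geometric-series formula applies directly.


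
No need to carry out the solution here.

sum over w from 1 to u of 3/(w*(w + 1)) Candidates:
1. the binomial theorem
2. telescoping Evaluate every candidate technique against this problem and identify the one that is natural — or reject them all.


Diagnosis: telescoping — rewrite 3/(w*(w + 1)) as simple fractions and successive terms eat each other — only the edges survive.
- the binomial theorem: no binomial coefficients pair with matched powers.
- telescoping: applicable, and directly so.


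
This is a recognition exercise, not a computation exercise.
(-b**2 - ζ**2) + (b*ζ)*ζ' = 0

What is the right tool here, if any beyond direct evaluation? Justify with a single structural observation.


Verdict: the homogeneous substitution — the slope's numerator and denominator share total degree; set v = ζ/b and the equation drops to separable form. Rearranged, this also fits the Bernoulli template directly; the homogeneous substitution reads the structure without the rearrangement.


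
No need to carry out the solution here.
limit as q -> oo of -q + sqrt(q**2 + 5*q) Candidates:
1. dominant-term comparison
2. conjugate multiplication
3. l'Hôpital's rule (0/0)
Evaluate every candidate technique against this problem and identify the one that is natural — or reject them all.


Diagnosis: conjugate multiplication — divergence minus divergence hides a finite answer — expose it by pairing sqrt(q**2 + 5*q) - q with its conjugate.
- dominant-term comparison: this limit is not decided by comparing leading-term growth at infinity.
- conjugate multiplication: applies; the problem has the shape this method handles.
- l'Hôpital's rule (0/0): no quotient structure at all: the clash is ∞ minus ∞, which rationalizing converts into a tractable ratio.


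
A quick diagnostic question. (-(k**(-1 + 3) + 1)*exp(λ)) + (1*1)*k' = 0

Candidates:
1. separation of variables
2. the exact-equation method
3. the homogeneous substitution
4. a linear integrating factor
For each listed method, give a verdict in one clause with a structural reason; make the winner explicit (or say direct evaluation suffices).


Diagnosis: separation of variables — the slope splits multiplicatively: exp(λ) carrying all λ-dependence times (k**(-1 + 3) + 1) carrying all k-dependence — separate and integrate.
- separation of variables: yes, a natural case for it.
- the exact-equation method — the cross partial derivatives disagree, so no single potential exists.
- the homogeneous substitution — solved for the derivative, the right side changes under joint scaling of the two variables.
- a linear integrating factor: a nonlinear term in the unknown puts this outside the integrating-factor template.


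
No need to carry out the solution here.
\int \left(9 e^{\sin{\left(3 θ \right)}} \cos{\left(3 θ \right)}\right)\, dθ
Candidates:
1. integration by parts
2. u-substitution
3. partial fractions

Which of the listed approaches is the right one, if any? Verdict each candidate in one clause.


Method: u-substitution — collected, the integrand has one factor that is, up to a constant, the derivative of an inner expression the rest depends on — substitute for that inner expression.
- integration by parts — the integrand does not split as a nonconstant polynomial times an exp, sine, cosine of a linear argument, or logarithm — no polynomial-kernel parts product to differentiate one side of.
- u-substitution — yes, a natural case for it.
- partial fractions: the expression is not a ratio of polynomials that decomposes further.


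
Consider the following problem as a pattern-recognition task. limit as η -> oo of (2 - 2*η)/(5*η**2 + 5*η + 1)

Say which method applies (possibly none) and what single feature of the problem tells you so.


Method: dominant-term comparison — divide through by the highest power of η; every lower-order term dies and the dominant terms decide the limit. Differentiating the expression as a single quotient would eventually settle it as well; matching dominant growth settles it immediately.


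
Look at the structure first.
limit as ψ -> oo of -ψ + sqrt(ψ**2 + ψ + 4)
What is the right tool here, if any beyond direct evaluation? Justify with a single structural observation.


Verdict: conjugate multiplication — this difference gives up after one conjugate multiplication — the radical structure cancels against its conjugate.


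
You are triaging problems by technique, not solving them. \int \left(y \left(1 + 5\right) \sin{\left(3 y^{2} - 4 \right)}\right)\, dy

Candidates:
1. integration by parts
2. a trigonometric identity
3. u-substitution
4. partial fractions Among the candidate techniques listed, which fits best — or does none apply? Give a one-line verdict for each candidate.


Diagnosis: u-substitution — collected, the integrand has one factor that is, up to a constant, the derivative of an inner expression the rest depends on — substitute for that inner expression.
- integration by parts: the non-polynomial partner is not one of the parts kernels — exp, sine, or cosine with a degree-1 argument, or a logarithm.
- a trigonometric identity — the trigonometric factor has no even power to reduce and no cross-frequency product to convert — the standard power-reduction and product-to-sum identities do not engage it.
- u-substitution: applies; the problem has the shape this method handles.
- partial fractions — the expression is not a ratio of polynomials that decomposes further.


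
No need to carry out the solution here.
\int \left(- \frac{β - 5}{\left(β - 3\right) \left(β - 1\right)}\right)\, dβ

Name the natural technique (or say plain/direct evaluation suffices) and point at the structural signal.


Best approach: partial fractions — a proper rational integrand whose denominator splits into simpler factors — decompose into partial fractions first.


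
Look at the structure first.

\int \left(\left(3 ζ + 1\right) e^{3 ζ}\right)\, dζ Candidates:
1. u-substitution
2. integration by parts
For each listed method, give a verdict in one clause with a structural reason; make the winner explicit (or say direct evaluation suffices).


Diagnosis: integration by parts — a polynomial factor 3 ζ + 1 multiplies e^{3 ζ}; differentiating 3 ζ + 1 lowers its degree while e^{3 ζ} integrates cleanly, so parts wins.
- u-substitution: no subexpression of the integrand pairs with its own derivative as a factor — individual terms may offer their own substitutions, but any change of variable covering the whole integral would have to be constructed from outside the expression.
- integration by parts — yes, a natural case for it.


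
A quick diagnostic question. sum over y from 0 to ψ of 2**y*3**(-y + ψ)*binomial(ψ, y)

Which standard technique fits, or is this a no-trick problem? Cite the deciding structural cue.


Technique: the binomial theorem — the binomial coefficients weight matched powers of 2 and 3, which is exactly the expansion of a binomial power.
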